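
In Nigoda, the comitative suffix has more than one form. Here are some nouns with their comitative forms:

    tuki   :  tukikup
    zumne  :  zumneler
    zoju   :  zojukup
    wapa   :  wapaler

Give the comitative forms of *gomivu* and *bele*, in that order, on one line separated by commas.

The alternation tracks the last vowel of the stem — -kup when the last vowel of the stem is a high vowel (*tuki*, *zoju*); -ler when the last vowel of the stem is a non-high vowel (*zumne*, *wapa*).
The last vowel of *gomivu* is /u/, which is a high vowel, so the suffix is -kup, giving *gomivukup*.
*bele* — last vowel /e/ (a non-high vowel) → -ler → *beleler*.

gomivukup, beleler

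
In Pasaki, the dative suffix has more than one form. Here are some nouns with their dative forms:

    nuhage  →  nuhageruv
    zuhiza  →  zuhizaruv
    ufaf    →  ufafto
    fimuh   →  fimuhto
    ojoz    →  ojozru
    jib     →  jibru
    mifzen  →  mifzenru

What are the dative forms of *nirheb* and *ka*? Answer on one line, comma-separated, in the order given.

nirhebru, karuv

Looking at the final sound of each stem: -to when the stem ends in a voiceless consonant (*ufaf*, *fimuh*); -ru when the stem ends in a voiced consonant (*ojoz*, *jib*, *mifzen*); -ruv when the stem ends in a vowel (*nuhage*, *zuhiza*).
*nirheb* — final sound /b/ (a voiced consonant) → -ru → *nirhebru*.
The final sound of *ka* is /a/, which is a vowel, so the suffix is -ruv, giving *karuv*.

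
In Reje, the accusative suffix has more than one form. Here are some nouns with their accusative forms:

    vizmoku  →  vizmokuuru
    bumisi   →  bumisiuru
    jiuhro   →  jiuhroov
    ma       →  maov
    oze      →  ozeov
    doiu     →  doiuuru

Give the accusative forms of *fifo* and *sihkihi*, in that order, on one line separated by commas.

The pattern is height harmony: -uru when the last vowel of the stem is a high vowel (*vizmoku*, *bumisi*, *doiu*); -ov when the last vowel of the stem is a non-high vowel (*jiuhro*, *ma*, *oze*).
*fifo* — last vowel /o/ (a non-high vowel) → -ov → *fifoov*.
The last vowel of *sihkihi* is /i/, which is a high vowel, so the suffix is -uru, giving *sihkihiuru*.

fifoov, sihkihiuru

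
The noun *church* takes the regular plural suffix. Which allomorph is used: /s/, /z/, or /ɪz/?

/ɪz/

The stem *church* ends in a sibilant (/s, z, ʃ, ʒ, tʃ, dʒ/).
The plural suffix surfaces as /ɪz/ after sibilants, /s/ after other voiceless consonants, and /z/ after other voiced sounds.
So the plural -s on *church* is pronounced /ɪz/.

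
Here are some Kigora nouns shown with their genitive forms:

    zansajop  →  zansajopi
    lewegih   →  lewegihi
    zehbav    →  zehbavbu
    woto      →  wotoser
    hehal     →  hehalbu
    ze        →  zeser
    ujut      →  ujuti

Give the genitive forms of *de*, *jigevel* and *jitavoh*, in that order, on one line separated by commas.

The alternation tracks the final sound of the stem — -i when the stem ends in a voiceless consonant (*zansajop*, *lewegih*, *ujut*); -bu when the stem ends in a voiced consonant (*zehbav*, *hehal*); -ser when the stem ends in a vowel (*woto*, *ze*).
Since the final sound of *de* is /e/ (a vowel), it takes -ser, giving *deser*.
*jigevel* — final sound /l/ (a voiced consonant) → -bu → *jigevelbu*.
The final sound of *jitavoh* is /h/, which is a voiceless consonant, so the suffix is -i, giving *jitavohi*.

deser, jigevelbu, jitavohi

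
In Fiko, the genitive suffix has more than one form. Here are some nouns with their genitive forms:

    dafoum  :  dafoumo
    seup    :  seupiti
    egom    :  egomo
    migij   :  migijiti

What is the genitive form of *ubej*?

The pattern is nasality of the final consonant: -o when the stem ends in a nasal (*dafoum*, *egom*); -iti when the stem ends in a non-nasal consonant (*seup*, *migij*).
*ubej* — final consonant /j/ (non-nasal) → -iti → *ubejiti*.

ubejiti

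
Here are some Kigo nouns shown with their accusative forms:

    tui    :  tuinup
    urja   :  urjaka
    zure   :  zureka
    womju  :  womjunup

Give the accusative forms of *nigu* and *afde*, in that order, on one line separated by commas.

nigunup, afdeka

The alternation tracks the last vowel of the stem — -nup when the last vowel of the stem is a high vowel (*tui*, *womju*); -ka when the last vowel of the stem is a non-high vowel (*urja*, *zure*).
Since the last vowel of *nigu* is /u/ (a high vowel), it takes -nup, giving *nigunup*.
*afde*: last vowel = /e/, a non-high vowel → -ka → *afdeka*.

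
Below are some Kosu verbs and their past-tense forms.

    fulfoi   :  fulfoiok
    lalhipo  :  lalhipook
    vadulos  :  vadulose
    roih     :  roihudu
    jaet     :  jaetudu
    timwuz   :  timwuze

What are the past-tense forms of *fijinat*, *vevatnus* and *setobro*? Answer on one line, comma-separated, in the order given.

The pattern is sibilance of the final sound: -e when the stem ends in a sibilant (*vadulos*, *timwuz*); -udu when the stem ends in a non-sibilant consonant (*roih*, *jaet*); -ok when the stem ends in a vowel (*fulfoi*, *lalhipo*).
Since the final sound of *fijinat* is /t/ (a non-sibilant consonant), it takes -udu, giving *fijinatudu*.
*vevatnus* — final sound /s/ (a sibilant) → -e → *vevatnuse*.
*setobro* — final sound /o/ (a vowel) → -ok → *setobrook*.

fijinatudu, vevatnuse, setobrook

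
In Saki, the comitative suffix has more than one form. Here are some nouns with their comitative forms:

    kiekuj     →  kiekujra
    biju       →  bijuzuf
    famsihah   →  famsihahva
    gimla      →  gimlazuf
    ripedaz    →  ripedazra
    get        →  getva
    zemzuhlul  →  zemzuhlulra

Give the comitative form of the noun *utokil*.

utokilra

The pattern is voicing of the final sound: -va when the stem ends in a voiceless consonant (*famsihah*, *get*); -ra when the stem ends in a voiced consonant (*kiekuj*, *ripedaz*, *zemzuhlul*); -zuf when the stem ends in a vowel (*biju*, *gimla*).
The final sound of *utokil* is /l/, which is a voiced consonant, so the suffix is -ra, giving *utokilra*.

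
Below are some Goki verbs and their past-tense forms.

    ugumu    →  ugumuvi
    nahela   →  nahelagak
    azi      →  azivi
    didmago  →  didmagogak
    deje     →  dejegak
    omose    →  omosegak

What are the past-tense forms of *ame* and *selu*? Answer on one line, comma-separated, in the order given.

The pattern is height harmony: -vi when the last vowel of the stem is a high vowel (*ugumu*, *azi*); -gak when the last vowel of the stem is a non-high vowel (*nahela*, *didmago*, *deje*, *omose*).
*ame* — last vowel /e/ (a non-high vowel) → -gak → *amegak*.
*selu*: last vowel = /u/, a high vowel → -vi → *seluvi*.

amegak, seluvi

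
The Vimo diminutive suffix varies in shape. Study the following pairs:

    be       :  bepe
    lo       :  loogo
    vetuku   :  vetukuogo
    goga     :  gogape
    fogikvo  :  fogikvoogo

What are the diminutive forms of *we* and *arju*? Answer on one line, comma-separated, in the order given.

wepe, arjuogo

The alternation tracks the last vowel of the stem — -ogo when the last vowel of the stem is a rounded vowel (*lo*, *vetuku*, *fogikvo*); -pe when the last vowel of the stem is an unrounded vowel (*be*, *goga*).
The last vowel of *we* is /e/, which is an unrounded vowel, so the suffix is -pe, giving *wepe*.
Since the last vowel of *arju* is /u/ (a rounded vowel), it takes -ogo, giving *arjuogo*.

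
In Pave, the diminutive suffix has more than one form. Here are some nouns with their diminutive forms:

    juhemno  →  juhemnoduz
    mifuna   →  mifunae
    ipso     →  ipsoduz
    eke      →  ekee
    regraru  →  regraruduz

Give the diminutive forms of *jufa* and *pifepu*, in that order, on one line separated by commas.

The suffix is conditioned by the last vowel: -duz when the last vowel of the stem is a rounded vowel (*juhemno*, *ipso*, *regraru*); -e when the last vowel of the stem is an unrounded vowel (*mifuna*, *eke*).
The last vowel of *jufa* is /a/, which is an unrounded vowel, so the suffix is -e, giving *jufae*.
Since the last vowel of *pifepu* is /u/ (a rounded vowel), it takes -duz, giving *pifepuduz*.

jufae, pifepuduz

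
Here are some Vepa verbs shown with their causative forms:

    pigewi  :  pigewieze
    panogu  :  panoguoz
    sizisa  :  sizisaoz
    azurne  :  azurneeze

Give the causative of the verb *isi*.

isieze

The suffix is conditioned by the last vowel: -eze when the last vowel of the stem is a front vowel (*pigewi*, *azurne*); -oz when the last vowel of the stem is a back vowel (*panogu*, *sizisa*).
Since the last vowel of *isi* is /i/ (a front vowel), it takes -eze, giving *isieze*.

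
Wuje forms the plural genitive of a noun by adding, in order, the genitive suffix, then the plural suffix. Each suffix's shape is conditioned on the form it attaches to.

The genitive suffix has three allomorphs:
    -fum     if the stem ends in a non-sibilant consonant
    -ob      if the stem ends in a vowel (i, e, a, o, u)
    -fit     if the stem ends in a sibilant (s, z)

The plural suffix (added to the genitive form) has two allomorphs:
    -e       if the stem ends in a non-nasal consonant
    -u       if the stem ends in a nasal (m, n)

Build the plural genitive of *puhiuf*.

The final sound of *puhiuf* is /f/, which is a non-sibilant consonant, so the genitive suffix is -fum, giving *puhiuffum*.
The genitive form *puhiuffum*: final consonant = /m/, a nasal → -u → *puhiuffumu*.

puhiuffumu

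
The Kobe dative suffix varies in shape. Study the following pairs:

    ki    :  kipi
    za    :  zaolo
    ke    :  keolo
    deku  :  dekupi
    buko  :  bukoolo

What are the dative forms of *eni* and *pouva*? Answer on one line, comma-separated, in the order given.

The suffix is conditioned by the last vowel: -pi when the last vowel of the stem is a high vowel (*ki*, *deku*); -olo when the last vowel of the stem is a non-high vowel (*za*, *ke*, *buko*).
Since the last vowel of *eni* is /i/ (a high vowel), it takes -pi, giving *enipi*.
Since the last vowel of *pouva* is /a/ (a non-high vowel), it takes -olo, giving *pouvaolo*.

enipi, pouvaolo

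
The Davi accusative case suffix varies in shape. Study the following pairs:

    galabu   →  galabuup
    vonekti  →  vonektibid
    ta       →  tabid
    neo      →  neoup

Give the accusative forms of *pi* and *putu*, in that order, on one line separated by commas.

pibid, putuup

Looking at the last vowel of each stem: -up when the last vowel of the stem is a rounded vowel (*galabu*, *neo*); -bid when the last vowel of the stem is an unrounded vowel (*vonekti*, *ta*).
*pi*: last vowel = /i/, an unrounded vowel → -bid → *pibid*.
Since the last vowel of *putu* is /u/ (a rounded vowel), it takes -up, giving *putuup*.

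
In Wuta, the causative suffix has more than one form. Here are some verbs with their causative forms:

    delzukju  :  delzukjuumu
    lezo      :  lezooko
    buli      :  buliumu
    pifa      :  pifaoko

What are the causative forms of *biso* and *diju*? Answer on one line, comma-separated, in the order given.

bisooko, dijuumu

The pattern is height harmony: -umu when the last vowel of the stem is a high vowel (*delzukju*, *buli*); -oko when the last vowel of the stem is a non-high vowel (*lezo*, *pifa*).
Since the last vowel of *biso* is /o/ (a non-high vowel), it takes -oko, giving *bisooko*.
The last vowel of *diju* is /u/, which is a high vowel, so the suffix is -umu, giving *dijuumu*.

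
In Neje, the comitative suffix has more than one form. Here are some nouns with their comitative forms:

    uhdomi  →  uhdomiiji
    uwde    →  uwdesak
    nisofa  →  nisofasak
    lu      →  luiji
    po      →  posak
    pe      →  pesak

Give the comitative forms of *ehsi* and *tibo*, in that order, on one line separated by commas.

ehsiiji, tibosak

The pattern is height harmony: -iji when the last vowel of the stem is a high vowel (*uhdomi*, *lu*); -sak when the last vowel of the stem is a non-high vowel (*uwde*, *nisofa*, *po*, *pe*).
*ehsi*: last vowel = /i/, a high vowel → -iji → *ehsiiji*.
Since the last vowel of *tibo* is /o/ (a non-high vowel), it takes -sak, giving *tibosak*.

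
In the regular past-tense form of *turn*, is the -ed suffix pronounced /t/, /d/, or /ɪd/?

/d/

The stem *turn* ends in a voiced sound other than /d/.
The -ed suffix is realized as /ɪd/ after /t, d/; as /t/ after other voiceless consonants; and as /d/ after other voiced sounds.
So -ed on *turn* is pronounced /d/.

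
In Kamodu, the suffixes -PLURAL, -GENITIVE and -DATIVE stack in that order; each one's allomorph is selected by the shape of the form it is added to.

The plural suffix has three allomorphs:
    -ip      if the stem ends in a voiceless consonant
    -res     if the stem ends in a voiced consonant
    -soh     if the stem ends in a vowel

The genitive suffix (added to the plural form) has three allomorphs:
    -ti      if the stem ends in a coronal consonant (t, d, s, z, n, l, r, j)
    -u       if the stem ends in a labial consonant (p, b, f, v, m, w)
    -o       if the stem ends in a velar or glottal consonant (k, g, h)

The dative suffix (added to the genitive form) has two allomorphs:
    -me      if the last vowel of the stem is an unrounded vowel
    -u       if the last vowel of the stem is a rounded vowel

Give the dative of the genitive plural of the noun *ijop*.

ijopipuu

*ijop* — final sound /p/ (a voiceless consonant) → -ip → *ijopip*.
The plural form *ijopip* — final consonant /p/ (labial) → -u → *ijopipu*.
The genitive form *ijopipu*: last vowel = /u/, a rounded vowel → -u → *ijopipuu*.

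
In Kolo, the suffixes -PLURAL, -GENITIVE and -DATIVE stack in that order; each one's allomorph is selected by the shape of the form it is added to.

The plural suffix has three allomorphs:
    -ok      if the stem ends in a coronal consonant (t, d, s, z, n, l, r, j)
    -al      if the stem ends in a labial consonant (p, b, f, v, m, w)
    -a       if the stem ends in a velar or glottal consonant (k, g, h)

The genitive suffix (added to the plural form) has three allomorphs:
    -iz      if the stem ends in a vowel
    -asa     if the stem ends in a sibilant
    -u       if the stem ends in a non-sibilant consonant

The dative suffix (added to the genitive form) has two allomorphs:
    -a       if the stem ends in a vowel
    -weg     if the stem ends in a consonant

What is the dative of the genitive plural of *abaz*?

The final consonant of *abaz* is /z/, which is coronal, so the plural suffix is -ok, giving *abazok*.
Since the final sound of the plural form *abazok* is /k/ (a non-sibilant consonant), it takes -u, giving *abazoku*.
The genitive form *abazoku* — final sound /u/ (a vowel) → -a → *abazokua*.

abazokua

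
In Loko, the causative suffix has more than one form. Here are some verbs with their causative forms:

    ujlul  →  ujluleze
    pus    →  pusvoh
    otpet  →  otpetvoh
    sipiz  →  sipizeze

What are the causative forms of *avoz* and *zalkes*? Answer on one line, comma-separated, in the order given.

avozeze, zalkesvoh

The alternation tracks the final consonant of the stem — -voh when the stem ends in a voiceless consonant (*pus*, *otpet*); -eze when the stem ends in a voiced consonant (*ujlul*, *sipiz*).
*avoz*: final consonant = /z/, voiced → -eze → *avozeze*.
*zalkes* — final consonant /s/ (voiceless) → -voh → *zalkesvoh*.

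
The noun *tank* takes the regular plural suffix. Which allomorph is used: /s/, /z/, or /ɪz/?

/s/

The stem *tank* ends in a voiceless non-sibilant consonant.
The plural suffix surfaces as /ɪz/ after sibilants, /s/ after other voiceless consonants, and /z/ after other voiced sounds.
So the plural -s on *tank* is pronounced /s/.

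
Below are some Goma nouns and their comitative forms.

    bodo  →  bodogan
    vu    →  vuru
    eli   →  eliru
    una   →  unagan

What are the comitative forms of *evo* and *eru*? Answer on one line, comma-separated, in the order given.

evogan, eruru

The alternation tracks the last vowel of the stem — -ru when the last vowel of the stem is a high vowel (*vu*, *eli*); -gan when the last vowel of the stem is a non-high vowel (*bodo*, *una*).
Since the last vowel of *evo* is /o/ (a non-high vowel), it takes -gan, giving *evogan*.
*eru*: last vowel = /u/, a high vowel → -ru → *eruru*.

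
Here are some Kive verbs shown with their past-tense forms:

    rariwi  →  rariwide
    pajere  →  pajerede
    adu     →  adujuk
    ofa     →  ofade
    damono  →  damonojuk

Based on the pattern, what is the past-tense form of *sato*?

satojuk

The pattern is rounding harmony: -juk when the last vowel of the stem is a rounded vowel (*adu*, *damono*); -de when the last vowel of the stem is an unrounded vowel (*rariwi*, *pajere*, *ofa*).
*sato* — last vowel /o/ (a rounded vowel) → -juk → *satojuk*.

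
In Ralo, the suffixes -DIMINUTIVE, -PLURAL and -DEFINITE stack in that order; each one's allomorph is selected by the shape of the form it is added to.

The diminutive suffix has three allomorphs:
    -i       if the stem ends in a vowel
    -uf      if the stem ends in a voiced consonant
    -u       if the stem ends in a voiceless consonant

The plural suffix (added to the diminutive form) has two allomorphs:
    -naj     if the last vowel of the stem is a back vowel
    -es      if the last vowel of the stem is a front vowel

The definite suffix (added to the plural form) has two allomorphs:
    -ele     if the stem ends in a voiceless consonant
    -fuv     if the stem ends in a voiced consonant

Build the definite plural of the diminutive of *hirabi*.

*hirabi* — final sound /i/ (a vowel) → -i → *hirabii*.
The diminutive form *hirabii* — last vowel /i/ (a front vowel) → -es → *hirabiies*.
The plural form *hirabiies* — final consonant /s/ (voiceless) → -ele → *hirabiiesele*.

hirabiiesele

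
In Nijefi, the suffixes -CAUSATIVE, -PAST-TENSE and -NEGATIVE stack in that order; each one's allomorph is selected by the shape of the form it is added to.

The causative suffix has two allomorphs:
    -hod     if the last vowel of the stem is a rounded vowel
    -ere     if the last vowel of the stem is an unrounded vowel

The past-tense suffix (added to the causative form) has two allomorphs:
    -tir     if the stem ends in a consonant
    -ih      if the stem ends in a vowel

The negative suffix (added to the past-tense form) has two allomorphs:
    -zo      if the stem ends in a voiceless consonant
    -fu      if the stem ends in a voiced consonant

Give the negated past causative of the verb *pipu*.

The last vowel of *pipu* is /u/, which is a rounded vowel, so the causative suffix is -hod, giving *pipuhod*.
The final sound of the causative form *pipuhod* is /d/, which is a consonant, so the past-tense suffix is -tir, giving *pipuhodtir*.
The final consonant of the past-tense form *pipuhodtir* is /r/, which is voiced, so the negative suffix is -fu, giving *pipuhodtirfu*.

pipuhodtirfu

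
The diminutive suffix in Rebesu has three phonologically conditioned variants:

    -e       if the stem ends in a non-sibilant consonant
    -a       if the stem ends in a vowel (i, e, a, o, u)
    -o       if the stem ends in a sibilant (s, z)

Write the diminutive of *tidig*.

tidige

Since the final sound of *tidig* is /g/ (a non-sibilant consonant), it takes -e, giving *tidige*.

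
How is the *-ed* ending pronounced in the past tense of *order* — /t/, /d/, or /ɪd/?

/d/

The stem *order* ends in a voiced sound other than /d/.
The -ed suffix is realized as /ɪd/ after /t, d/; as /t/ after other voiceless consonants; and as /d/ after other voiced sounds.
So -ed on *order* is pronounced /d/.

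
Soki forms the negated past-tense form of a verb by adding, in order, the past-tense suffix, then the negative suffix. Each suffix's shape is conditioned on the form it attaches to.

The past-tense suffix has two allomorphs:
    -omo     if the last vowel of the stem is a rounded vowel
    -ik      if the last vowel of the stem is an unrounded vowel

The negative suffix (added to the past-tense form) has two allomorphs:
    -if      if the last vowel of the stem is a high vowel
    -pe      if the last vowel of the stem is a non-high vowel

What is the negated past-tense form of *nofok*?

nofokomope

*nofok* — last vowel /o/ (a rounded vowel) → -omo → *nofokomo*.
The past-tense form *nofokomo*: last vowel = /o/, a non-high vowel → -pe → *nofokomope*.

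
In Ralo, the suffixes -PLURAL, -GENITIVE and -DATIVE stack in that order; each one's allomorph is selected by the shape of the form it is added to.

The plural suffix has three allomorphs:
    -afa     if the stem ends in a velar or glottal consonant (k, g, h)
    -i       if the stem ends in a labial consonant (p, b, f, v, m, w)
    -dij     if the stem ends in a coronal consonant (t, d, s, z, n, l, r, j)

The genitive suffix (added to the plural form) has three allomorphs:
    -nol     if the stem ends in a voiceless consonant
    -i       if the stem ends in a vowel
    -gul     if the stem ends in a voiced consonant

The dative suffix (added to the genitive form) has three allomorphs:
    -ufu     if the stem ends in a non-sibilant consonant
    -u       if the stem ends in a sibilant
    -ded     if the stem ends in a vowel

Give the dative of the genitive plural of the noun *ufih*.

*ufih*: final consonant = /h/, velar/glottal → -afa → *ufihafa*.
The final sound of the plural form *ufihafa* is /a/, which is a vowel, so the genitive suffix is -i, giving *ufihafai*.
The final sound of the genitive form *ufihafai* is /i/, which is a vowel, so the dative suffix is -ded, giving *ufihafaided*.

ufihafaided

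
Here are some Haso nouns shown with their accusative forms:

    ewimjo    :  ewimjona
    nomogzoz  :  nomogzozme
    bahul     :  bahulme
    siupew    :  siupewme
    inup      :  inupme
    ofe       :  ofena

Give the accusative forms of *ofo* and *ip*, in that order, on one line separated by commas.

The pattern is consonant vs. vowel: -me when the stem ends in a consonant (*nomogzoz*, *bahul*, *siupew*, *inup*); -na when the stem ends in a vowel (*ewimjo*, *ofe*).
Since the final sound of *ofo* is /o/ (a vowel), it takes -na, giving *ofona*.
The final sound of *ip* is /p/, which is a consonant, so the suffix is -me, giving *ipme*.

ofona, ipme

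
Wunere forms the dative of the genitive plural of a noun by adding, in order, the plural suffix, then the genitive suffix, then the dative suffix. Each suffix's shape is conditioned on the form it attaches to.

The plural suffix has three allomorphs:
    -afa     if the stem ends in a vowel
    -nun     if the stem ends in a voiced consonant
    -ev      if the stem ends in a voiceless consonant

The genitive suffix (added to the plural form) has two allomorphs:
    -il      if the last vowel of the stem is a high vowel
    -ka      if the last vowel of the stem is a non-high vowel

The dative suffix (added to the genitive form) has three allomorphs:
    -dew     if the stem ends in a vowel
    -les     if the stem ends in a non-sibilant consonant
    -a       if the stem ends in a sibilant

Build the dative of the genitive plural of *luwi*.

luwiafakadew

*luwi*: final sound = /i/, a vowel → -afa → *luwiafa*.
The last vowel of the plural form *luwiafa* is /a/, which is a non-high vowel, so the genitive suffix is -ka, giving *luwiafaka*.
The genitive form *luwiafaka*: final sound = /a/, a vowel → -dew → *luwiafakadew*.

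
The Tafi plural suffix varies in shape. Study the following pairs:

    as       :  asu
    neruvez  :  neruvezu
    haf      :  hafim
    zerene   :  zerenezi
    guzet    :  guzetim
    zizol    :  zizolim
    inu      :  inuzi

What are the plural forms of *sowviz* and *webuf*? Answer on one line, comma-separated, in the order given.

The suffix is conditioned by the final sound: -u when the stem ends in a sibilant (*as*, *neruvez*); -im when the stem ends in a non-sibilant consonant (*haf*, *guzet*, *zizol*); -zi when the stem ends in a vowel (*zerene*, *inu*).
*sowviz* — final sound /z/ (a sibilant) → -u → *sowvizu*.
The final sound of *webuf* is /f/, which is a non-sibilant consonant, so the suffix is -im, giving *webufim*.

sowvizu, webufim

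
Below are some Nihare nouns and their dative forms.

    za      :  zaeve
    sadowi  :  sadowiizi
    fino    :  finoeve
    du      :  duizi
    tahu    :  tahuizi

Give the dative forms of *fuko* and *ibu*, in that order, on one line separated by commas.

The alternation tracks the last vowel of the stem — -izi when the last vowel of the stem is a high vowel (*sadowi*, *du*, *tahu*); -eve when the last vowel of the stem is a non-high vowel (*za*, *fino*).
*fuko* — last vowel /o/ (a non-high vowel) → -eve → *fukoeve*.
Since the last vowel of *ibu* is /u/ (a high vowel), it takes -izi, giving *ibuizi*.

fukoeve, ibuizi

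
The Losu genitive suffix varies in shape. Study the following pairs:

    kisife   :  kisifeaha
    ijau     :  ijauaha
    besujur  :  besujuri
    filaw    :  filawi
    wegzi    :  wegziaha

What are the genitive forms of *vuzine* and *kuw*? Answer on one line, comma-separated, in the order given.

The alternation tracks the final sound of the stem — -i when the stem ends in a consonant (*besujur*, *filaw*); -aha when the stem ends in a vowel (*kisife*, *ijau*, *wegzi*).
*vuzine*: final sound = /e/, a vowel → -aha → *vuzineaha*.
Since the final sound of *kuw* is /w/ (a consonant), it takes -i, giving *kuwi*.

vuzineaha, kuwi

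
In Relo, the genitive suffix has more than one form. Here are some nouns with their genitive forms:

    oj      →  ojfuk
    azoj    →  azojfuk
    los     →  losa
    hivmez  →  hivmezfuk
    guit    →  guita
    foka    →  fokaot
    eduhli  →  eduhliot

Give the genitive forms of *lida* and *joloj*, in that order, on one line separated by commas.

The alternation tracks the final sound of the stem — -a when the stem ends in a voiceless consonant (*los*, *guit*); -fuk when the stem ends in a voiced consonant (*oj*, *azoj*, *hivmez*); -ot when the stem ends in a vowel (*foka*, *eduhli*).
*lida* — final sound /a/ (a vowel) → -ot → *lidaot*.
*joloj* — final sound /j/ (a voiced consonant) → -fuk → *jolojfuk*.

lidaot, jolojfuk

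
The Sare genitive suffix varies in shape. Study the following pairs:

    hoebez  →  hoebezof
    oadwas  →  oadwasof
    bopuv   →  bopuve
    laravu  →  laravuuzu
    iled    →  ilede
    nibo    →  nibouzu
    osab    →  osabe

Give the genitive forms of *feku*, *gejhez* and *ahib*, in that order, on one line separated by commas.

fekuuzu, gejhezof, ahibe

The suffix is conditioned by the final sound: -of when the stem ends in a sibilant (*hoebez*, *oadwas*); -e when the stem ends in a non-sibilant consonant (*bopuv*, *iled*, *osab*); -uzu when the stem ends in a vowel (*laravu*, *nibo*).
*feku* — final sound /u/ (a vowel) → -uzu → *fekuuzu*.
*gejhez* — final sound /z/ (a sibilant) → -of → *gejhezof*.
*ahib* — final sound /b/ (a non-sibilant consonant) → -e → *ahibe*.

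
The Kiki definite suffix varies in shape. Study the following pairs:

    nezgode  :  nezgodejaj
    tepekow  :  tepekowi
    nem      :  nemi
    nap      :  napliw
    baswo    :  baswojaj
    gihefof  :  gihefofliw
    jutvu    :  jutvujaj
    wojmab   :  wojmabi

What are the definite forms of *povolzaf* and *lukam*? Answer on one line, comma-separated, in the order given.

povolzafliw, lukami

The pattern is voicing of the final sound: -liw when the stem ends in a voiceless consonant (*nap*, *gihefof*); -i when the stem ends in a voiced consonant (*tepekow*, *nem*, *wojmab*); -jaj when the stem ends in a vowel (*nezgode*, *baswo*, *jutvu*).
*povolzaf* — final sound /f/ (a voiceless consonant) → -liw → *povolzafliw*.
*lukam*: final sound = /m/, a voiced consonant → -i → *lukami*.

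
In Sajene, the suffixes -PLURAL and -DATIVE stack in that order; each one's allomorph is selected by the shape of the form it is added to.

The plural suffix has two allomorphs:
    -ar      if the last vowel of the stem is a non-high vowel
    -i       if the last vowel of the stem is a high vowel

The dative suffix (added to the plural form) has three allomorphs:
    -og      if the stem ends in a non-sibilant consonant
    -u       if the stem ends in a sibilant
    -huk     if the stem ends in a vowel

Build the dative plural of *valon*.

Since the last vowel of *valon* is /o/ (a non-high vowel), it takes -ar, giving *valonar*.
The plural form *valonar* — final sound /r/ (a non-sibilant consonant) → -og → *valonarog*.

valonarog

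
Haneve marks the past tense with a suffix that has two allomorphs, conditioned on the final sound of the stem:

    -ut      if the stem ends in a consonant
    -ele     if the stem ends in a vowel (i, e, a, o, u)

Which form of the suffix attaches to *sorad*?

-ut

The final sound of *sorad* is /d/, which is a consonant, so the suffix is -ut.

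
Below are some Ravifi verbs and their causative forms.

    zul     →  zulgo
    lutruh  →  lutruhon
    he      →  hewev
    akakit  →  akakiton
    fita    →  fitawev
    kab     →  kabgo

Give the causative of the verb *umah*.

umahon

The suffix is conditioned by the final sound: -on when the stem ends in a voiceless consonant (*lutruh*, *akakit*); -go when the stem ends in a voiced consonant (*zul*, *kab*); -wev when the stem ends in a vowel (*he*, *fita*).
The final sound of *umah* is /h/, which is a voiceless consonant, so the suffix is -on, giving *umahon*.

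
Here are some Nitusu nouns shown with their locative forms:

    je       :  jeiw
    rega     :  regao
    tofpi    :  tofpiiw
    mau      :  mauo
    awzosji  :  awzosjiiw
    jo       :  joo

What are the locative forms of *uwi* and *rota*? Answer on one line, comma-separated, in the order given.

The pattern is front/back vowel harmony: -iw when the last vowel of the stem is a front vowel (*je*, *tofpi*, *awzosji*); -o when the last vowel of the stem is a back vowel (*rega*, *mau*, *jo*).
*uwi* — last vowel /i/ (a front vowel) → -iw → *uwiiw*.
*rota*: last vowel = /a/, a back vowel → -o → *rotao*.

uwiiw, rotao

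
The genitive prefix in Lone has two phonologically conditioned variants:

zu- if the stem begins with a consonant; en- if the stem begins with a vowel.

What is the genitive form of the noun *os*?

enos

*os* — first sound /o/ (a vowel) → en- → *enos*.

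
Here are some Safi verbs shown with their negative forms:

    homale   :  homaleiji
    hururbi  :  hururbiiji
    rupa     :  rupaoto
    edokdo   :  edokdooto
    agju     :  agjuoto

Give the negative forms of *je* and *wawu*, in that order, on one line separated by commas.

jeiji, wawuoto

Looking at the last vowel of each stem: -iji when the last vowel of the stem is a front vowel (*homale*, *hururbi*); -oto when the last vowel of the stem is a back vowel (*rupa*, *edokdo*, *agju*).
Since the last vowel of *je* is /e/ (a front vowel), it takes -iji, giving *jeiji*.
The last vowel of *wawu* is /u/, which is a back vowel, so the suffix is -oto, giving *wawuoto*.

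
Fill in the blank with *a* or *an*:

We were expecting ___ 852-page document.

an

The indefinite article is chosen by the initial *sound* of the following word, not its spelling.
The number *852* is spoken "eight hundred …", beginning with /eɪt/ — a vowel sound.
So the article is *an*: We were expecting an 852-page document.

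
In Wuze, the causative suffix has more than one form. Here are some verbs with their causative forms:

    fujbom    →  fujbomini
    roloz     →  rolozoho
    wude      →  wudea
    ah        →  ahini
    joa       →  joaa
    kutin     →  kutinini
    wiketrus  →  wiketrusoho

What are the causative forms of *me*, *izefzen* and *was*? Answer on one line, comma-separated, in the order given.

The pattern is sibilance of the final sound: -oho when the stem ends in a sibilant (*roloz*, *wiketrus*); -ini when the stem ends in a non-sibilant consonant (*fujbom*, *ah*, *kutin*); -a when the stem ends in a vowel (*wude*, *joa*).
*me* — final sound /e/ (a vowel) → -a → *mea*.
Since the final sound of *izefzen* is /n/ (a non-sibilant consonant), it takes -ini, giving *izefzenini*.
The final sound of *was* is /s/, which is a sibilant, so the suffix is -oho, giving *wasoho*.

mea, izefzenini, wasoho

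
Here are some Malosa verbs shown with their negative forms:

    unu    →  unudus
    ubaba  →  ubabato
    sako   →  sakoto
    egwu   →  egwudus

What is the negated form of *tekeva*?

tekevato

The suffix is conditioned by the last vowel: -dus when the last vowel of the stem is a high vowel (*unu*, *egwu*); -to when the last vowel of the stem is a non-high vowel (*ubaba*, *sako*).
*tekeva* — last vowel /a/ (a non-high vowel) → -to → *tekevato*.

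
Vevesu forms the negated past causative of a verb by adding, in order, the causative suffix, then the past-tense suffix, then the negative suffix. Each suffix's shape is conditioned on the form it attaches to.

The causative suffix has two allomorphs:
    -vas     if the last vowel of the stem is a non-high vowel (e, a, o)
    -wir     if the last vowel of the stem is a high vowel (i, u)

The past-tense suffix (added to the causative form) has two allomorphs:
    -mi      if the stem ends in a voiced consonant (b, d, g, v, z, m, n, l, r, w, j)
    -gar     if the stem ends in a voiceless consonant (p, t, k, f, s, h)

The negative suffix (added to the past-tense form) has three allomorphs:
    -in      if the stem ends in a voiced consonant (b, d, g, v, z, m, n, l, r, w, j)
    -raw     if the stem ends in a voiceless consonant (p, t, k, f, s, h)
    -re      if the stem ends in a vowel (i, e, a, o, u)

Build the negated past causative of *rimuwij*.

*rimuwij* — last vowel /i/ (a high vowel) → -wir → *rimuwijwir*.
The causative form *rimuwijwir*: final consonant = /r/, voiced → -mi → *rimuwijwirmi*.
The past-tense form *rimuwijwirmi*: final sound = /i/, a vowel → -re → *rimuwijwirmire*.

rimuwijwirmire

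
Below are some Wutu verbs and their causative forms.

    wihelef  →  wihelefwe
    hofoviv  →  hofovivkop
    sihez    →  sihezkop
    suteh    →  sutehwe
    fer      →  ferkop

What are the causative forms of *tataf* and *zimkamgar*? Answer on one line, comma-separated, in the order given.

tatafwe, zimkamgarkop

The suffix is conditioned by the final consonant: -we when the stem ends in a voiceless consonant (*wihelef*, *suteh*); -kop when the stem ends in a voiced consonant (*hofoviv*, *sihez*, *fer*).
*tataf* — final consonant /f/ (voiceless) → -we → *tatafwe*.
The final consonant of *zimkamgar* is /r/, which is voiced, so the suffix is -kop, giving *zimkamgarkop*.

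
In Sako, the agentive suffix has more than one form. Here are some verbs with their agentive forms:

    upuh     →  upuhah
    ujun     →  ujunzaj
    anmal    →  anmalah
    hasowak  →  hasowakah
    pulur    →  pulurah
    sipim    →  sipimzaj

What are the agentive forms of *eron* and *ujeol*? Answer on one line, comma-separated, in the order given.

eronzaj, ujeolah

The pattern is nasality of the final consonant: -zaj when the stem ends in a nasal (*ujun*, *sipim*); -ah when the stem ends in a non-nasal consonant (*upuh*, *anmal*, *hasowak*, *pulur*).
*eron*: final consonant = /n/, a nasal → -zaj → *eronzaj*.
*ujeol* — final consonant /l/ (non-nasal) → -ah → *ujeolah*.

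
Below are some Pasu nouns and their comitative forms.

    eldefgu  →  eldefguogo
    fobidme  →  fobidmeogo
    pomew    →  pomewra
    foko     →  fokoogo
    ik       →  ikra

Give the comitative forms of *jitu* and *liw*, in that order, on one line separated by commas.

The pattern is consonant vs. vowel: -ra when the stem ends in a consonant (*pomew*, *ik*); -ogo when the stem ends in a vowel (*eldefgu*, *fobidme*, *foko*).
*jitu* — final sound /u/ (a vowel) → -ogo → *jituogo*.
Since the final sound of *liw* is /w/ (a consonant), it takes -ra, giving *liwra*.

jituogo, liwra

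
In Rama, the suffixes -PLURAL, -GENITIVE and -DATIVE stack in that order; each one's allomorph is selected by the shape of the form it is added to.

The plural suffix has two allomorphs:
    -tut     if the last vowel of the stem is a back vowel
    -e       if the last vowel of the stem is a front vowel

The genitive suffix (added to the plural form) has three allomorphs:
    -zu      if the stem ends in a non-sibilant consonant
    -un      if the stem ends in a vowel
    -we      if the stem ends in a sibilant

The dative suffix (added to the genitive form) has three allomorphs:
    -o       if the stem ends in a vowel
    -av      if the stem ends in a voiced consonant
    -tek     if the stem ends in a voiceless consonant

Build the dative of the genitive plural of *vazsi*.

The last vowel of *vazsi* is /i/, which is a front vowel, so the plural suffix is -e, giving *vazsie*.
The plural form *vazsie* — final sound /e/ (a vowel) → -un → *vazsieun*.
The genitive form *vazsieun*: final sound = /n/, a voiced consonant → -av → *vazsieunav*.

vazsieunav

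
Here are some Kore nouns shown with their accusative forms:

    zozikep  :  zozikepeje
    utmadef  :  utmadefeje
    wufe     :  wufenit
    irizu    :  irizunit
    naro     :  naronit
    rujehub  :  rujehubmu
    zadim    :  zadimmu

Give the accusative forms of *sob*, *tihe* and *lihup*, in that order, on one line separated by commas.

The alternation tracks the final sound of the stem — -eje when the stem ends in a voiceless consonant (*zozikep*, *utmadef*); -mu when the stem ends in a voiced consonant (*rujehub*, *zadim*); -nit when the stem ends in a vowel (*wufe*, *irizu*, *naro*).
The final sound of *sob* is /b/, which is a voiced consonant, so the suffix is -mu, giving *sobmu*.
The final sound of *tihe* is /e/, which is a vowel, so the suffix is -nit, giving *tihenit*.
The final sound of *lihup* is /p/, which is a voiceless consonant, so the suffix is -eje, giving *lihupeje*.

sobmu, tihenit, lihupeje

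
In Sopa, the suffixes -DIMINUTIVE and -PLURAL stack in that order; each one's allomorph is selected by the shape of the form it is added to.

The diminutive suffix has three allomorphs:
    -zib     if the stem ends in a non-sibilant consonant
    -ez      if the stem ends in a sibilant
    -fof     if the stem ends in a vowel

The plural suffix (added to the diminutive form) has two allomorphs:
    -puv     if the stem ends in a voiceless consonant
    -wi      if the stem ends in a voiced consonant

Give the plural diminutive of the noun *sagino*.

*sagino* — final sound /o/ (a vowel) → -fof → *saginofof*.
Since the final consonant of the diminutive form *saginofof* is /f/ (voiceless), it takes -puv, giving *saginofofpuv*.

saginofofpuv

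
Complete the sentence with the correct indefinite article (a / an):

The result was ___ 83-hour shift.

an

The indefinite article is chosen by the initial *sound* of the following word, not its spelling.
The number *83* is spoken "eighty-…", beginning with /ˈeɪti/ — a vowel sound.
So the article is *an*: The result was an 83-hour shift.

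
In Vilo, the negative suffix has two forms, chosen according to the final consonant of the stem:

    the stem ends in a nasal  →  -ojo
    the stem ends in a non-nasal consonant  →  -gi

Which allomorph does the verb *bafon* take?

-ojo

*bafon*: final consonant = /n/, a nasal → -ojo.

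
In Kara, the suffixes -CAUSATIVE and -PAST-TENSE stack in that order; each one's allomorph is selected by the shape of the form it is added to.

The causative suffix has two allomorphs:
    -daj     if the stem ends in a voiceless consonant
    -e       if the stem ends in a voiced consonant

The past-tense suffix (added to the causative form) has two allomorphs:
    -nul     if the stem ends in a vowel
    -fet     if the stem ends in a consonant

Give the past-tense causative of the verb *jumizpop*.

Since the final consonant of *jumizpop* is /p/ (voiceless), it takes -daj, giving *jumizpopdaj*.
The causative form *jumizpopdaj* — final sound /j/ (a consonant) → -fet → *jumizpopdajfet*.

jumizpopdajfet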